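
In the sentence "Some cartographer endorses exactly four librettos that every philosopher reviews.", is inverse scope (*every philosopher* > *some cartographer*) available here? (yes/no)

*every philosopher* occurs within the relative clause *that every philosopher reviews* modifying *exactly four librettos*.
QR out of a relative clause is ruled out by the relative-clause island constraint.
So *every philosopher* cannot raise high enough to outscope *some cartographer*; only the surface ordering *some cartographer* > *every philosopher* is available.

No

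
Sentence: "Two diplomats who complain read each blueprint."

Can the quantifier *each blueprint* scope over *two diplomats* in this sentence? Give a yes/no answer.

The RC *who complain* is an island, but *each blueprint* is not inside it — it is the matrix object, a clausemate of *two diplomats*.
Nothing blocks QR of the lower DP to a position above the higher one, so inverse scope is available.

Yes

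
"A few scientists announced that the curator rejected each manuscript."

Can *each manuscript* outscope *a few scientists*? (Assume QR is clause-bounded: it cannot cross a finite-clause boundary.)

The DP *each manuscript* is contained in the finite complement clause *that the curator rejected each manuscript*.
Finite CP is the ceiling for QR here, by assumption.
So *each manuscript* cannot raise high enough to outscope *a few scientists*; only the surface ordering *a few scientists* > *each manuscript* is available.

No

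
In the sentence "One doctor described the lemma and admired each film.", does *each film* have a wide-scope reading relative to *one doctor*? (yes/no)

No

The target quantifier *each film* is part of one conjunct of the coordinate structure (*admired each film*).
The Coordinate Structure Constraint blocks movement (including QR) out of a single conjunct.
*each film* is confined to the island and cannot take scope over *one doctor*.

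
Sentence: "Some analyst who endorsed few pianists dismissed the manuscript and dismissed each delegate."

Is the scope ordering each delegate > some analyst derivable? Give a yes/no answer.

*each delegate* sits inside one conjunct of the coordinate structure (*dismissed each delegate*).
QR out of a conjunct would have to apply non-ATB, which the CSC forbids.
*each delegate* > *some analyst* would require crossing that boundary, which is illicit.

No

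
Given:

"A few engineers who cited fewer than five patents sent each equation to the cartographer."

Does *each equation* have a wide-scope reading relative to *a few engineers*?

Yes

Although the sentence contains a relative clause (*who cited fewer than five patents*), *each equation* is outside it, in the matrix VP.
Since no island is crossed, the inverse ordering is licensed alongside surface scope.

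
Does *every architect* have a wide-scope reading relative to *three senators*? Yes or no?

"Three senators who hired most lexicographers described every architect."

*every architect* is a matrix argument; only *three senators* is modified by the relative clause *who hired most lexicographers*, so the RC island is irrelevant to the target quantifier.
With no island boundary between them, the object can take inverse scope over the subject via ordinary QR within the clause.
The sentence is scopally ambiguous between *three senators* > *every architect* and *every architect* > *three senators*.

Yes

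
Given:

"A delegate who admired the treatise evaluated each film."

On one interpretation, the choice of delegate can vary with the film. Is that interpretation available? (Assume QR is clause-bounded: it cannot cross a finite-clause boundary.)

The paraphrase describes the scope ordering *each film* > *a delegate*.
Although the sentence contains a relative clause (*who admired the treatise*), *each film* is outside it, in the matrix VP.
Clause-internal QR can adjoin the lower DP above the subject, yielding the inverse reading.

Yes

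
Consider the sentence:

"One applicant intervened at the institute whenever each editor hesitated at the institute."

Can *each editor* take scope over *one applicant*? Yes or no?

Structurally, *each editor* is inside the adjunct clause *whenever each editor hesitated at the institute*.
Since the clause is an adjunct (not a complement), the Adjunct Condition blocks QR across its edge.
So *each editor* cannot raise to a position above *one applicant*.
(Only the surface reading survives: one fixed applicant with respect to all the relevant editors.)

No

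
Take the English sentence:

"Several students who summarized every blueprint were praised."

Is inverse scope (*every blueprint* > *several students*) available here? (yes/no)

No

*every blueprint* is embedded in the relative clause *who summarized every blueprint*.
Relative clauses are scope islands: a quantifier cannot QR out of a relative clause to take scope in the matrix clause.
There is no licit LF on which *every blueprint* c-commands *several students*.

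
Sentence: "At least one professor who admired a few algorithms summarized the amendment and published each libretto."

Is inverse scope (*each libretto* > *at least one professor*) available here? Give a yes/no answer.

No

*each libretto* is embedded in one conjunct of the coordinate structure (*published each libretto*).
QR out of a conjunct would have to apply non-ATB, which the CSC forbids.
There is no licit LF on which *each libretto* c-commands *at least one professor*.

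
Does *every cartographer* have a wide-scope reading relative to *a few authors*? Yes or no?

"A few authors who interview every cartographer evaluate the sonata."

*every cartographer* occurs within the relative clause *who interview every cartographer*.
Quantifiers inside a relative clause are trapped there; the RC boundary blocks QR.
So *every cartographer* cannot raise to a position above *a few authors*.

No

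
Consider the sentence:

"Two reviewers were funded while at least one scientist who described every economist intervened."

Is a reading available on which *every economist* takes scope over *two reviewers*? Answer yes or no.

*every economist* occurs within the relative clause *who described every economist*, which is itself inside the adjunct *while at least one scientist who described every economist intervened*.
Even if one barrier were somehow void, the other would still block QR.
So *every economist* cannot raise to a position above *two reviewers*.

No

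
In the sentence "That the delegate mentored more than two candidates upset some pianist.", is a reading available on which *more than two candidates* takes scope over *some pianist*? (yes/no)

The DP *more than two candidates* is contained in the sentential subject *that the delegate mentored more than two candidates*.
The subject-island constraint blocks QR out of a clausal subject.
*more than two candidates* > *some pianist* would require crossing that boundary, which is illicit.

No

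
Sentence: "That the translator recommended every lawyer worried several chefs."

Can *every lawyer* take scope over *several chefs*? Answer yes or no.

Structurally, *every lawyer* is inside the sentential subject *that the translator recommended every lawyer*.
Clausal subjects are scope islands; QR from inside the subject into the matrix is barred.
The ordering *every lawyer* > *several chefs* is therefore underivable.

No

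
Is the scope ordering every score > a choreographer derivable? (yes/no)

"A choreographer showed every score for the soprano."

Yes

Both DPs are arguments of the same predicate; there is no clause or island boundary between them.
With no island boundary between them, the object can take inverse scope over the subject via ordinary QR within the clause.
Both orderings are possible: *a choreographer* > *every score* and *every score* > *a choreographer*.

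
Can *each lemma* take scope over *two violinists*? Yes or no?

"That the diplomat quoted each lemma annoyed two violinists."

No

The DP *each lemma* is contained in the sentential subject *that the diplomat quoted each lemma*.
Subjects — clausal subjects included — are islands for extraction, and QR is no exception.
*each lemma* > *two violinists* would require crossing that boundary, which is illicit.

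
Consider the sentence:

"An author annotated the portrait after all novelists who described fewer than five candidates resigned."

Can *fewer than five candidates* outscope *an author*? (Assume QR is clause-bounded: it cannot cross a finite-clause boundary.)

No

The target quantifier *fewer than five candidates* is part of the relative clause *who described fewer than five candidates*, which is itself inside the adjunct *after all novelists who described fewer than five candidates resigned*.
Both the relative clause and the enclosing adjunct are scope islands; QR cannot cross either.
There is no licit LF on which *fewer than five candidates* c-commands *an author*.
(Only the surface reading survives: one fixed author with respect to all the relevant candidates.)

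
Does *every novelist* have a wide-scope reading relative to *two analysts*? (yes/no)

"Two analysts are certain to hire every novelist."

Infinitival complements of raising predicates do not block QR; *every novelist* and *two analysts* are effectively clausemates.
Nothing blocks QR of the lower DP to a position above the higher one, so inverse scope is available.

Yes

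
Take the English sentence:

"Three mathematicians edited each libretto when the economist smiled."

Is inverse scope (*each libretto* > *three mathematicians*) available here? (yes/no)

The adjunct island is irrelevant here — *each libretto* and *three mathematicians* are both in the matrix clause.
Ordinary QR to a clause-peripheral position gives the wide-scope LF for the lower DP.

Yes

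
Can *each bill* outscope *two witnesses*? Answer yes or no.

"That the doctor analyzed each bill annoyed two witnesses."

No

*each bill* occurs within the sentential subject *that the doctor analyzed each bill*.
The subject-island constraint blocks QR out of a clausal subject.
The ordering *each bill* > *two witnesses* is therefore underivable.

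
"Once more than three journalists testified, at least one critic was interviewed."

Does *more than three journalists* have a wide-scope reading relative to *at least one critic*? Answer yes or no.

No

*more than three journalists* occurs within the adjunct clause *once more than three journalists testified*.
Adjuncts are opaque for quantifier raising; a quantifier in an adjunct stays inside it.
So *more than three journalists* cannot raise to a position above *at least one critic*.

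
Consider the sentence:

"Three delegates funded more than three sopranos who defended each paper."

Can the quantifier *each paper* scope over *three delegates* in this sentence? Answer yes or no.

The DP *each paper* is contained in the relative clause *who defended each paper* modifying *more than three sopranos*.
Relative clauses block scope extraction: QR cannot target a position outside the modified NP.
*each paper* > *three delegates* would require crossing that boundary, which is illicit.

No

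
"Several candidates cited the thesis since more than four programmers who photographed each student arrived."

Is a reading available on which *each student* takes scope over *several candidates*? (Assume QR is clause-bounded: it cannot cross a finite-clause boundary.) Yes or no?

*each student* occurs within the relative clause *who photographed each student*, which is itself inside the adjunct *since more than four programmers who photographed each student arrived*.
Both the relative clause and the enclosing adjunct are scope islands; QR cannot cross either.
So *each student* cannot raise to a position above *several candidates*.

No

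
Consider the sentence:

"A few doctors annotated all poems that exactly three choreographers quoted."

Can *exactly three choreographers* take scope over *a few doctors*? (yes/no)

No

*exactly three choreographers* sits inside the relative clause *that exactly three choreographers quoted* modifying *all poems*.
Relative clauses are scope islands: a quantifier cannot QR out of a relative clause to take scope in the matrix clause.
So the wide-scope reading for *exactly three choreographers* is blocked.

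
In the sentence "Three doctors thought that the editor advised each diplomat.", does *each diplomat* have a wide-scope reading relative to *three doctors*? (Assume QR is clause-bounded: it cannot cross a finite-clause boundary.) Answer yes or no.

The DP *each diplomat* is contained in the finite complement clause *that the editor advised each diplomat*.
With QR restricted to its own tensed clause, the embedded quantifier cannot reach a matrix scope position.
The inverse ordering *each diplomat* > *three doctors* is therefore underivable.

No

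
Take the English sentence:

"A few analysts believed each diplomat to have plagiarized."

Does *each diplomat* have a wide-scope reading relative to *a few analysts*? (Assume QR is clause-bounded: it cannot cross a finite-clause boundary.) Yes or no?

ECM infinitives lack a CP barrier, so *each diplomat* can QR over the matrix subject *a few analysts*.
Clause-internal QR can adjoin the lower DP above the subject, yielding the inverse reading.

Yes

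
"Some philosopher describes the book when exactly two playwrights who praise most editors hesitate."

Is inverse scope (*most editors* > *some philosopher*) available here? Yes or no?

No

*most editors* sits inside the relative clause *who praise most editors*, which is itself inside the adjunct *when exactly two playwrights who praise most editors hesitate*.
Nested islands: the RC island is itself inside an adjunct island, so wide scope is doubly excluded.
The inverse ordering *most editors* > *some philosopher* is therefore underivable.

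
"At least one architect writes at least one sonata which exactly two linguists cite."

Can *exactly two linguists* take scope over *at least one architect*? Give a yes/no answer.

No

*exactly two linguists* is embedded in the relative clause *which exactly two linguists cite* modifying *at least one sonata*.
Relative clauses are scope islands: a quantifier cannot QR out of a relative clause to take scope in the matrix clause.
There is no licit LF on which *exactly two linguists* c-commands *at least one architect*.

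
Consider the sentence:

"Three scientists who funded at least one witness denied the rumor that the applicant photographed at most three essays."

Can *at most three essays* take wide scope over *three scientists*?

The target quantifier *at most three essays* is part of the complex NP *the rumor that the applicant photographed at most three essays*.
A that-clause complement to a noun is an island; QR cannot cross the NP boundary.
*at most three essays* > *three scientists* would require crossing that boundary, which is illicit.

No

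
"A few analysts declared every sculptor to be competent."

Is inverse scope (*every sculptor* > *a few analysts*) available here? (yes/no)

*every sculptor* is the subject of an ECM infinitive — the infinitival complement of an ECM verb is not a scope island, so *every sculptor* can raise into the matrix clause.
Nothing blocks QR of the lower DP to a position above the higher one, so inverse scope is available.
The sentence is scopally ambiguous between *a few analysts* > *every sculptor* and *every sculptor* > *a few analysts*.

Yes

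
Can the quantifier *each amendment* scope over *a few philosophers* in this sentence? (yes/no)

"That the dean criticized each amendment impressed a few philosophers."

*each amendment* occurs within the sentential subject *that the dean criticized each amendment*.
Subjects — clausal subjects included — are islands for extraction, and QR is no exception.
*each amendment* is confined to the island and cannot take scope over *a few philosophers*.

No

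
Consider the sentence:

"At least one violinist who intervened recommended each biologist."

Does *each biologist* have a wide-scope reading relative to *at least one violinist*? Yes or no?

Although the sentence contains a relative clause (*who intervened*), *each biologist* is outside it, in the matrix VP.
QR within a single clause is free, so the lower quantifier may take scope over the higher one.

Yes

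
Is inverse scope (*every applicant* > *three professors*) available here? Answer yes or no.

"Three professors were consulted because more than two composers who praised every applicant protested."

No

Structurally, *every applicant* is inside the relative clause *who praised every applicant*, which is itself inside the adjunct *because more than two composers who praised every applicant protested*.
The quantifier would have to escape first the RC and then the adjunct — two independent island violations.
The inverse ordering *every applicant* > *three professors* is therefore underivable.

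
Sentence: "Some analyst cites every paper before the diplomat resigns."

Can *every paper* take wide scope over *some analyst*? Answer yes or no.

*every paper* is a matrix argument; the adjunct is an island but the target quantifier is outside it.
No island intervenes, so both surface and inverse scope are derivable.
Both orderings are possible: *some analyst* > *every paper* and *every paper* > *some analyst*.

Yes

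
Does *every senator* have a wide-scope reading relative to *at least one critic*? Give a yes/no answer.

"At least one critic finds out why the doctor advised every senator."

*every senator* is embedded in the embedded question *why the doctor advised every senator*.
Embedded wh-clauses are opaque for QR, so the quantifier stays inside the question.
So *every senator* cannot raise to a position above *at least one critic*.

No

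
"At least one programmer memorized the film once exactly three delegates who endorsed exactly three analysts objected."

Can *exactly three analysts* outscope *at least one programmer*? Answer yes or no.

No

The DP *exactly three analysts* is contained in the relative clause *who endorsed exactly three analysts*, which is itself inside the adjunct *once exactly three delegates who endorsed exactly three analysts objected*.
Nested islands: the RC island is itself inside an adjunct island, so wide scope is doubly excluded.
So *exactly three analysts* cannot raise to a position above *at least one programmer*.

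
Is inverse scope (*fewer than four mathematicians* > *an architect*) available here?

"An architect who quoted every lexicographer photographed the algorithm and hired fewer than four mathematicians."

*fewer than four mathematicians* occurs within one conjunct of the coordinate structure (*hired fewer than four mathematicians*).
A quantifier cannot raise out of one conjunct of a coordination across the whole coordinate structure — the CSC applies to QR.
So the wide-scope reading for *fewer than four mathematicians* is blocked.

No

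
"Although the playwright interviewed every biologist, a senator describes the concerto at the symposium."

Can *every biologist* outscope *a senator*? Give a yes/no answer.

No

The target quantifier *every biologist* is part of the adjunct clause *although the playwright interviewed every biologist*.
Adverbial clauses are not L-marked, so they are barriers for QR — the quantifier cannot escape the adjunct.
*every biologist* > *a senator* would require crossing that boundary, which is illicit.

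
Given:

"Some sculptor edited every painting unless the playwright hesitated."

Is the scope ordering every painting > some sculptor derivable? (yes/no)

Neither queried DP is inside the adjunct, so the adjunct-island constraint does not apply.
Nothing blocks QR of the lower DP to a position above the higher one, so inverse scope is available.

Yes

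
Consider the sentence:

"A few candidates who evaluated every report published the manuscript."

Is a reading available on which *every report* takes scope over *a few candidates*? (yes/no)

No

*every report* is embedded in the relative clause *who evaluated every report*.
Quantifiers inside a relative clause are trapped there; the RC boundary blocks QR.
So *every report* cannot raise to a position above *a few candidates*.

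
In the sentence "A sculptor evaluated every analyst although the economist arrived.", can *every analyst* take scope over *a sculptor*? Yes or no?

Yes

The adjunct clause does not contain *every analyst*, which is the matrix object.
Since no island is crossed, the inverse ordering is licensed alongside surface scope.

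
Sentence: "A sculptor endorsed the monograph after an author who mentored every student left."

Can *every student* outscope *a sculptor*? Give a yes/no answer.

No

The DP *every student* is contained in the relative clause *who mentored every student*, which is itself inside the adjunct *after an author who mentored every student left*.
Two island boundaries intervene — the relative clause and the adjunct. Either alone would block QR.
There is no licit LF on which *every student* c-commands *a sculptor*.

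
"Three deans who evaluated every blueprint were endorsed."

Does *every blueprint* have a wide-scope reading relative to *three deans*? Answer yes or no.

No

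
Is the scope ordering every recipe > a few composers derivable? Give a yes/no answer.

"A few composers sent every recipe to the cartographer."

Both DPs are arguments of the same predicate; there is no clause or island boundary between them.
QR within a single clause is free, so the lower quantifier may take scope over the higher one.
Both orderings are possible: *a few composers* > *every recipe* and *every recipe* > *a few composers*.

Yes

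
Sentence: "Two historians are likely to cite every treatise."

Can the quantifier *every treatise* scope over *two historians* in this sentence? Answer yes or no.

Yes

*every treatise* is the object of the infinitival complement of a raising predicate; raising infinitives are transparent for QR, so the two DPs are in effect clausemates.
Ordinary QR to a clause-peripheral position gives the wide-scope LF for the lower DP.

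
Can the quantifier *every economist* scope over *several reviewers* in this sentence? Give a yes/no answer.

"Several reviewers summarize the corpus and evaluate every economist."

No

Structurally, *every economist* is inside one conjunct of the coordinate structure (*evaluate every economist*).
A quantifier cannot raise out of one conjunct of a coordination across the whole coordinate structure — the CSC applies to QR.
There is no licit LF on which *every economist* c-commands *several reviewers*.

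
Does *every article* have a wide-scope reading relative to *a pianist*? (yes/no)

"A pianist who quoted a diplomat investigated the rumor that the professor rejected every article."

*every article* sits inside the complex NP *the rumor that the professor rejected every article*.
Noun-complement clauses are scope islands (the Complex NP Constraint): a quantifier inside one cannot scope into the matrix.
The inverse ordering *every article* > *a pianist* is therefore underivable.

No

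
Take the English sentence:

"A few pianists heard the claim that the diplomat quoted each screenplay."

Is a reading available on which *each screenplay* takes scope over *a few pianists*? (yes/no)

No

*each screenplay* is embedded in the complex NP *the claim that the diplomat quoted each screenplay*.
The complex NP is opaque for QR — the quantifier is frozen inside the noun's complement.
So the wide-scope reading for *each screenplay* is blocked.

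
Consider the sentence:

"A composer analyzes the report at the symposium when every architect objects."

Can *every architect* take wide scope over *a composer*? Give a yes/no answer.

No

Structurally, *every architect* is inside the adjunct clause *when every architect objects*.
Adjuncts are opaque for quantifier raising; a quantifier in an adjunct stays inside it.
So *every architect* cannot raise high enough to outscope *a composer*; only the surface ordering *a composer* > *every architect* is available.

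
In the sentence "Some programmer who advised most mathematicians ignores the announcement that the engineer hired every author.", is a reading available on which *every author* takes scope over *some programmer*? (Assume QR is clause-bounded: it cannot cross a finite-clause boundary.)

The DP *every author* is contained in the complex NP *the announcement that the engineer hired every author*.
The complex NP is opaque for QR — the quantifier is frozen inside the noun's complement.
The inverse ordering *every author* > *some programmer* is therefore underivable.

No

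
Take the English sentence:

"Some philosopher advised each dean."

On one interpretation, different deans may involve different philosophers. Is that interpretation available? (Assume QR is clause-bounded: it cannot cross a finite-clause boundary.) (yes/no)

The described interpretation is the *each dean* > *some philosopher* scoping.
*each dean* and *some philosopher* are in the same minimal clause.
Nothing blocks QR of the lower DP to a position above the higher one, so inverse scope is available.

Yes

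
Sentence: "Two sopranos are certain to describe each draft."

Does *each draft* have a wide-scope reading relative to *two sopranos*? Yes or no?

*each draft* is the object of the infinitival complement of a raising predicate; raising infinitives are transparent for QR, so the two DPs are in effect clausemates.
With no island boundary between them, the object can take inverse scope over the subject via ordinary QR within the clause.
The sentence is scopally ambiguous between *two sopranos* > *each draft* and *each draft* > *two sopranos*.

Yes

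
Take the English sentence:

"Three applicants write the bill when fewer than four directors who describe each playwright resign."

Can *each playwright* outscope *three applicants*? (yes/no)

No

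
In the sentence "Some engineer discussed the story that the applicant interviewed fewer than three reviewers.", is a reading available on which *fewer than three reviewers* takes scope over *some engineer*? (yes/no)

*fewer than three reviewers* is embedded in the complex NP *the story that the applicant interviewed fewer than three reviewers*.
The Complex NP Constraint bars QR out of the complement clause of a noun.
So *fewer than three reviewers* cannot raise high enough to outscope *some engineer*; only the surface ordering *some engineer* > *fewer than three reviewers* is available.

No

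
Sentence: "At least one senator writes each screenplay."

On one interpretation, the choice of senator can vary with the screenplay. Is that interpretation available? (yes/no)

Yes

The described interpretation is the *each screenplay* > *at least one senator* scoping.
Both DPs are arguments of the same predicate; there is no clause or island boundary between them.
QR within a single clause is free, so the lower quantifier may take scope over the higher one.
So *each screenplay* > *at least one senator* is among the available readings.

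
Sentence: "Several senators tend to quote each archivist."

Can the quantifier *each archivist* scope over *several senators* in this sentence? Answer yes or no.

*each archivist* is the object of the infinitival complement of a raising predicate; raising infinitives are transparent for QR, so the two DPs are in effect clausemates.
Clause-internal QR can adjoin the lower DP above the subject, yielding the inverse reading.

Yes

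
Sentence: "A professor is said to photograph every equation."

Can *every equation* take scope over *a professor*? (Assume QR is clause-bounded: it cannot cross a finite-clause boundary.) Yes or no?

Yes

*every equation* is the object of the infinitival complement of a raising predicate; raising infinitives are transparent for QR, so the two DPs are in effect clausemates.
Ordinary QR to a clause-peripheral position gives the wide-scope LF for the lower DP.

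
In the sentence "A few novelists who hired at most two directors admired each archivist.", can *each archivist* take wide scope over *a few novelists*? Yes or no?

The relative clause *who hired at most two directors* modifies *a few novelists*, but *each archivist* is not inside that relative clause — it is an argument of the matrix verb.
Ordinary QR to a clause-peripheral position gives the wide-scope LF for the lower DP.

Yes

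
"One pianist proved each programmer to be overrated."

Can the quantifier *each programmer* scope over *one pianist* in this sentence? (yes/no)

Yes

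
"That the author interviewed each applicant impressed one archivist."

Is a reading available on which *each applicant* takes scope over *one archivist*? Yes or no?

No

Structurally, *each applicant* is inside the sentential subject *that the author interviewed each applicant*.
Subjects — clausal subjects included — are islands for extraction, and QR is no exception.
*each applicant* is confined to the island and cannot take scope over *one archivist*.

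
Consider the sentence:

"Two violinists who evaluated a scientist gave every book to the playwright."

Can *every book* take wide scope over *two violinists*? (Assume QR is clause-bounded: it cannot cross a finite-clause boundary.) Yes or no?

Yes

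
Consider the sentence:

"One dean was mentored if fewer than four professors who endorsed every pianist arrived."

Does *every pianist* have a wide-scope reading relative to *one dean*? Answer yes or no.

Structurally, *every pianist* is inside the relative clause *who endorsed every pianist*, which is itself inside the adjunct *if fewer than four professors who endorsed every pianist arrived*.
Even if one barrier were somehow void, the other would still block QR.
The inverse ordering *every pianist* > *one dean* is therefore underivable.
(Only the surface reading survives: one fixed dean with respect to all the relevant pianists.)

No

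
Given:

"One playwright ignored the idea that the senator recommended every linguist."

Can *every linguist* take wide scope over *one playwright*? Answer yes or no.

No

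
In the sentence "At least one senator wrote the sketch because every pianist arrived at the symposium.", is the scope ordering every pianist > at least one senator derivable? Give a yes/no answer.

The target quantifier *every pianist* is part of the adjunct clause *because every pianist arrived at the symposium*.
Adjunct clauses are scope islands: a quantifier inside an adjunct cannot raise into the matrix clause.
So *every pianist* cannot raise high enough to outscope *at least one senator*; only the surface ordering *at least one senator* > *every pianist* is available.

No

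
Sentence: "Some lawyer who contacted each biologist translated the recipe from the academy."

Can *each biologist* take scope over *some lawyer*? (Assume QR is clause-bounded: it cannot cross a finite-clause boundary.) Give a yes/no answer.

No

*each biologist* occurs within the relative clause *who contacted each biologist*.
Relative clauses are scope islands: a quantifier cannot QR out of a relative clause to take scope in the matrix clause.
Hence only narrow scope for *each biologist* (under *some lawyer*) survives.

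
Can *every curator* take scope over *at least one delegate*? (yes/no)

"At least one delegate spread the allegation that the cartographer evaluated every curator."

No

The target quantifier *every curator* is part of the complex NP *the allegation that the cartographer evaluated every curator*.
The complex NP is opaque for QR — the quantifier is frozen inside the noun's complement.
Hence only narrow scope for *every curator* (under *at least one delegate*) survives.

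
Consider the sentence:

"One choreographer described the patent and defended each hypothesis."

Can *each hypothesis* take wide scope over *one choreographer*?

No

*each hypothesis* occurs within one conjunct of the coordinate structure (*defended each hypothesis*).
Coordinate structures are islands for non-across-the-board movement, QR included.
*each hypothesis* > *one choreographer* would require crossing that boundary, which is illicit.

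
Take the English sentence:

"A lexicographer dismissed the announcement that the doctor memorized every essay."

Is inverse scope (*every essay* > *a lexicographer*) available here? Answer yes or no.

No

*every essay* is embedded in the complex NP *the announcement that the doctor memorized every essay*.
The complex NP is opaque for QR — the quantifier is frozen inside the noun's complement.
So *every essay* cannot raise high enough to outscope *a lexicographer*; only the surface ordering *a lexicographer* > *every essay* is available.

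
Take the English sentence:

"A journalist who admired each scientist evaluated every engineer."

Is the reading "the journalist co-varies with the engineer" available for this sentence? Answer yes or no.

Yes

That reading corresponds to *every engineer* > *a journalist*.
The relative clause *who admired each scientist* modifies *a journalist*, but *every engineer* is not inside that relative clause — it is an argument of the matrix verb.
No island intervenes, so both surface and inverse scope are derivable.
Both orderings are possible: *a journalist* > *every engineer* and *every engineer* > *a journalist*.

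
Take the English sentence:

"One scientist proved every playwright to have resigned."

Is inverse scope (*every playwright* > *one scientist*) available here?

Yes

The ECM infinitive is scope-transparent — *every playwright* is free to raise above *one scientist*.
Clause-internal QR can adjoin the lower DP above the subject, yielding the inverse reading.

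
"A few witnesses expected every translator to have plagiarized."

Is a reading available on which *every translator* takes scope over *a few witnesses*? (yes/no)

ECM infinitives lack a CP barrier, so *every translator* can QR over the matrix subject *a few witnesses*.
With no island boundary between them, the object can take inverse scope over the subject via ordinary QR within the clause.
So *every translator* > *a few witnesses* is among the available readings.

Yes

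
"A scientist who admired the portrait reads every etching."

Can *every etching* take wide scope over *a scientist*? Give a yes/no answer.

Yes

Although the sentence contains a relative clause (*who admired the portrait*), *every etching* is outside it, in the matrix VP.
With no island boundary between them, the object can take inverse scope over the subject via ordinary QR within the clause.
The sentence is scopally ambiguous between *a scientist* > *every etching* and *every etching* > *a scientist*.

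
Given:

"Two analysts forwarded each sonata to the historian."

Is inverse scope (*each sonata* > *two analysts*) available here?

Both DPs are arguments of the same predicate; there is no clause or island boundary between them.
Since no island is crossed, the inverse ordering is licensed alongside surface scope.

Yes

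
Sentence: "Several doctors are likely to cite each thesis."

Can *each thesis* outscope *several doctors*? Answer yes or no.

Raising constructions are monoclausal for scope purposes; *each thesis* is not separated from *several doctors* by any island.
Nothing blocks QR of the lower DP to a position above the higher one, so inverse scope is available.
The sentence is scopally ambiguous between *several doctors* > *each thesis* and *each thesis* > *several doctors*.

Yes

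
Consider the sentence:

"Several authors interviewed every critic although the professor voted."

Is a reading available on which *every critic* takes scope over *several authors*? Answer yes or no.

The adjunct clause does not contain *every critic*, which is the matrix object.
No island intervenes, so both surface and inverse scope are derivable.

Yes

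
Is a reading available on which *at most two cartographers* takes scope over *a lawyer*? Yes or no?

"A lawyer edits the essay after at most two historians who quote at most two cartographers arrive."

No

*at most two cartographers* is embedded in the relative clause *who quote at most two cartographers*, which is itself inside the adjunct *after at most two historians who quote at most two cartographers arrive*.
Both the relative clause and the enclosing adjunct are scope islands; QR cannot cross either.
*at most two cartographers* > *a lawyer* would require crossing that boundary, which is illicit.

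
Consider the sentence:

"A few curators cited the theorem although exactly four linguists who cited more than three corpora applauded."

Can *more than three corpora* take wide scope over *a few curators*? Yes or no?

No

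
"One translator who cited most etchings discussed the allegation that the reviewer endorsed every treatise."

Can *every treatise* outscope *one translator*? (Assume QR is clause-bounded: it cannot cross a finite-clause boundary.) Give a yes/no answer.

*every treatise* sits inside the complex NP *the allegation that the reviewer endorsed every treatise*.
A that-clause complement to a noun is an island; QR cannot cross the NP boundary.
*every treatise* > *one translator* would require crossing that boundary, which is illicit.

No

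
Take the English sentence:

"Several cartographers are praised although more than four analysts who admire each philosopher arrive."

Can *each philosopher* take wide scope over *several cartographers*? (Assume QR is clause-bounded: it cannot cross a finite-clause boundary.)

Structurally, *each philosopher* is inside the relative clause *who admire each philosopher*, which is itself inside the adjunct *although more than four analysts who admire each philosopher arrive*.
Both the relative clause and the enclosing adjunct are scope islands; QR cannot cross either.
There is no licit LF on which *each philosopher* c-commands *several cartographers*.

No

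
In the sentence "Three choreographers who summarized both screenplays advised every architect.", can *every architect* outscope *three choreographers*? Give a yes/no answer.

*every architect* is a matrix argument; only *three choreographers* is modified by the relative clause *who summarized both screenplays*, so the RC island is irrelevant to the target quantifier.
No island intervenes, so both surface and inverse scope are derivable.

Yes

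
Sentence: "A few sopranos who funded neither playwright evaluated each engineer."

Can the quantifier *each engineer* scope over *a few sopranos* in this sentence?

The RC *who funded neither playwright* is an island, but *each engineer* is not inside it — it is the matrix object, a clausemate of *a few sopranos*.
No island intervenes, so both surface and inverse scope are derivable.

Yes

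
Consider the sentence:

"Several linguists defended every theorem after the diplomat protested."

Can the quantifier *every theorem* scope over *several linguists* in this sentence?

Neither queried DP is inside the adjunct, so the adjunct-island constraint does not apply.
Clause-internal QR can adjoin the lower DP above the subject, yielding the inverse reading.
So *every theorem* > *several linguists* is among the available readings.

Yes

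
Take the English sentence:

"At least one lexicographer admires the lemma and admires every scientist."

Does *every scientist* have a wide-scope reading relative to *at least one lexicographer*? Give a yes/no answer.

*every scientist* sits inside one conjunct of the coordinate structure (*admires every scientist*).
Coordinate structures are islands for non-across-the-board movement, QR included.
Hence only narrow scope for *every scientist* (under *at least one lexicographer*) survives.

No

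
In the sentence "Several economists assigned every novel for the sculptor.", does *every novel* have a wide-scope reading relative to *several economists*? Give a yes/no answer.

*every novel* is the matrix object and *several economists* the matrix subject; the two are clausemates.
Clause-internal QR can adjoin the lower DP above the subject, yielding the inverse reading.

Yes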